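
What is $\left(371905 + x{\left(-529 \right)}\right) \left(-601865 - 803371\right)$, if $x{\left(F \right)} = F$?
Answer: $-521870924736$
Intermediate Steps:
$\left(371905 + x{\left(-529 \right)}\right) \left(-601865 - 803371\right) = \left(371905 - 529\right) \left(-601865 - 803371\right) = 371376 \left(-1405236\right) = -521870924736$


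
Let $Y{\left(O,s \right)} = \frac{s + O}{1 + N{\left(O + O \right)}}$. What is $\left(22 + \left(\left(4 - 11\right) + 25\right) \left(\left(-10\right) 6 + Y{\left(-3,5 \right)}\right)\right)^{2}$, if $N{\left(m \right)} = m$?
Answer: $\frac{28366276}{25} \approx 1.1347 \cdot 10^{6}$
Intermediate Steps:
$Y{\left(O,s \right)} = \frac{O + s}{1 + 2 O}$ ($Y{\left(O,s \right)} = \frac{s + O}{1 + \left(O + O\right)} = \frac{O + s}{1 + 2 O}$)
$\left(22 + \left(\left(4 - 11\right) + 25\right) \left(\left(-10\right) 6 + Y{\left(-3,5 \right)}\right)\right)^{2} = \left(22 + \left(\left(4 - 11\right) + 25\right) \left(\left(-10\right) 6 + \frac{-3 + 5}{1 + 2 \left(-3\right)}\right)\right)^{2} = \left(22 + \left(\left(4 - 11\right) + 25\right) \left(-60 + \frac{1}{1 - 6} \cdot 2\right)\right)^{2} = \left(22 + \left(-7 + 25\right) \left(-60 + \frac{1}{-5} \cdot 2\right)\right)^{2} = \left(22 + 18 \left(-60 - \frac{2}{5}\right)\right)^{2} = \left(22 + 18 \left(- \frac{302}{5}\right)\right)^{2} = \left(22 - \frac{5436}{5}\right)^{2} = \left(- \frac{5326}{5}\right)^{2} = \frac{28366276}{25}$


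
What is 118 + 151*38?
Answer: 5856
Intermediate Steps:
118 + 151*38 = 118 + 5738 = 5856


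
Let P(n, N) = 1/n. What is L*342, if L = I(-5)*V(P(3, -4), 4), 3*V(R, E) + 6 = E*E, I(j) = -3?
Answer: -3420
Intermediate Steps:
V(R, E) = -2 + E²/3 (V(R, E) = -2 + (E*E)/3 = -2 + E²/3)
L = -10 (L = -3*(-2 + (⅓)*4²) = -3*(-2 + (⅓)*16) = -3*(-2 + 16/3) = -3*10/3 = -10)
L*342 = -10*342 = -3420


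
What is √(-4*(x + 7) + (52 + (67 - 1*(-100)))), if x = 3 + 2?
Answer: 3*√19 ≈ 13.077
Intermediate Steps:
x = 5
√(-4*(x + 7) + (52 + (67 - 1*(-100)))) = √(-4*(5 + 7) + (52 + (67 - 1*(-100)))) = √(-4*12 + (52 + (67 + 100))) = √(-48 + (52 + 167)) = √(-48 + 219) = √171 = 3*√19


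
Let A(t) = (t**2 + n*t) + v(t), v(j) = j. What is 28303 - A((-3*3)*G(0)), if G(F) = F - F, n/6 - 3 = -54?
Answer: 28303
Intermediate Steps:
n = -306 (n = 18 + 6*(-54) = 18 - 324 = -306)
G(F) = 0
A(t) = t**2 - 305*t (A(t) = (t**2 - 306*t) + t = t**2 - 305*t)
28303 - A((-3*3)*G(0)) = 28303 - -3*3*0*(-305 - 3*3*0) = 28303 - (-9*0)*(-305 - 9*0) = 28303 - 0*(-305 + 0) = 28303 - 0*(-305) = 28303 - 1*0 = 28303 + 0 = 28303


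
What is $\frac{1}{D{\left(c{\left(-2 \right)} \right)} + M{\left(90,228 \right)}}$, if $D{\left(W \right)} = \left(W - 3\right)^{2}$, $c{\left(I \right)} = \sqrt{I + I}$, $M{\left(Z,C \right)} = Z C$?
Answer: $\frac{20525}{421275769} + \frac{12 i}{421275769} \approx 4.8721 \cdot 10^{-5} + 2.8485 \cdot 10^{-8} i$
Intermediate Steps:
$M{\left(Z,C \right)} = C Z$
$c{\left(I \right)} = \sqrt{2} \sqrt{I}$ ($c{\left(I \right)} = \sqrt{2 I} = \sqrt{2} \sqrt{I}$)
$D{\left(W \right)} = \left(-3 + W\right)^{2}$
$\frac{1}{D{\left(c{\left(-2 \right)} \right)} + M{\left(90,228 \right)}} = \frac{1}{\left(-3 + \sqrt{2} \sqrt{-2}\right)^{2} + 228 \cdot 90} = \frac{1}{\left(-3 + \sqrt{2} i \sqrt{2}\right)^{2} + 20520} = \frac{1}{\left(-3 + 2 i\right)^{2} + 20520} = \frac{1}{20520 + \left(-3 + 2 i\right)^{2}}$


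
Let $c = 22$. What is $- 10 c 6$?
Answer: $-1320$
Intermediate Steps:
$- 10 c 6 = \left(-10\right) 22 \cdot 6 = \left(-220\right) 6 = -1320$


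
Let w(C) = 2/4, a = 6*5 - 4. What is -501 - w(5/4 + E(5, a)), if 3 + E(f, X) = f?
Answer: -1003/2 ≈ -501.50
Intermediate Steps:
a = 26 (a = 30 - 4 = 26)
E(f, X) = -3 + f
w(C) = ½ (w(C) = 2*(¼) = ½)
-501 - w(5/4 + E(5, a)) = -501 - 1*½ = -501 - ½ = -1003/2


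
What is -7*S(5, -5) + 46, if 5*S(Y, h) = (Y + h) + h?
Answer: 53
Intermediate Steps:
S(Y, h) = Y/5 + 2*h/5 (S(Y, h) = ((Y + h) + h)/5 = (Y + 2*h)/5 = Y/5 + 2*h/5)
-7*S(5, -5) + 46 = -7*((⅕)*5 + (⅖)*(-5)) + 46 = -7*(1 - 2) + 46 = -7*(-1) + 46 = 7 + 46 = 53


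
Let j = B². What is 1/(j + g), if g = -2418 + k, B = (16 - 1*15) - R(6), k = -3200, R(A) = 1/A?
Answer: -36/202223 ≈ -0.00017802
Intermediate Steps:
B = ⅚ (B = (16 - 1*15) - 1/6 = (16 - 15) - 1*⅙ = 1 - ⅙ = ⅚ ≈ 0.83333)
j = 25/36 (j = (⅚)² = 25/36 ≈ 0.69444)
g = -5618 (g = -2418 - 3200 = -5618)
1/(j + g) = 1/(25/36 - 5618) = 1/(-202223/36) = -36/202223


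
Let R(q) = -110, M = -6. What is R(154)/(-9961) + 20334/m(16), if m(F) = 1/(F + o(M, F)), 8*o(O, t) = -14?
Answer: 5772588979/19922 ≈ 2.8976e+5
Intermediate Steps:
o(O, t) = -7/4 (o(O, t) = (⅛)*(-14) = -7/4)
m(F) = 1/(-7/4 + F) (m(F) = 1/(F - 7/4) = 1/(-7/4 + F))
R(154)/(-9961) + 20334/m(16) = -110/(-9961) + 20334/((4/(-7 + 4*16))) = -110*(-1/9961) + 20334/((4/(-7 + 64))) = 110/9961 + 20334/((4/57)) = 110/9961 + 20334/((4*(1/57))) = 110/9961 + 20334/(4/57) = 110/9961 + 20334*(57/4) = 110/9961 + 579519/2 = 5772588979/19922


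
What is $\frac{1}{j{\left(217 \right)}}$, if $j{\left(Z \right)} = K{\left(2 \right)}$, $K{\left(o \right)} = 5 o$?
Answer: $\frac{1}{10} \approx 0.1$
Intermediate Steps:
$j{\left(Z \right)} = 10$ ($j{\left(Z \right)} = 5 \cdot 2 = 10$)
$\frac{1}{j{\left(217 \right)}} = \frac{1}{10}$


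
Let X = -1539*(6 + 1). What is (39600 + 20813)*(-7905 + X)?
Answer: -1128394014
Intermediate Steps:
X = -10773 (X = -1539*7 = -10773)
(39600 + 20813)*(-7905 + X) = (39600 + 20813)*(-7905 - 10773) = 60413*(-18678) = -1128394014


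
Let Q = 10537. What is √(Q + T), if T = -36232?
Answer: 3*I*√2855 ≈ 160.3*I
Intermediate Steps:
√(Q + T) = √(10537 - 36232) = √(-25695) = 3*I*√2855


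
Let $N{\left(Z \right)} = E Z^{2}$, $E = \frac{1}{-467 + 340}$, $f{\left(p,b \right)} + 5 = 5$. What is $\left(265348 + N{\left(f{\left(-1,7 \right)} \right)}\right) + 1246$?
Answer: $266594$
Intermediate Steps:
$f{\left(p,b \right)} = 0$ ($f{\left(p,b \right)} = -5 + 5 = 0$)
$E = - \frac{1}{127}$ ($E = \frac{1}{-127} = - \frac{1}{127} \approx -0.007874$)
$N{\left(Z \right)} = - \frac{Z^{2}}{127}$
$\left(265348 + N{\left(f{\left(-1,7 \right)} \right)}\right) + 1246 = \left(265348 - \frac{0^{2}}{127}\right) + 1246 = \left(265348 - 0\right) + 1246 = \left(265348 + 0\right) + 1246 = 265348 + 1246 = 266594$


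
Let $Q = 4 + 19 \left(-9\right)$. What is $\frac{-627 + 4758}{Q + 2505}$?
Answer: $\frac{4131}{2338} \approx 1.7669$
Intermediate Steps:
$Q = -167$ ($Q = 4 - 171 = -167$)
$\frac{-627 + 4758}{Q + 2505} = \frac{-627 + 4758}{-167 + 2505} = \frac{4131}{2338}$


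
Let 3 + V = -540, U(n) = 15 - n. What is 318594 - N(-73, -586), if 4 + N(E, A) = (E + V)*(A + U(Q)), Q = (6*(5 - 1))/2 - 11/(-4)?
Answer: -42224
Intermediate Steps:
Q = 59/4 (Q = (6*4)*(½) - 11*(-¼) = 24*(½) + 11/4 = 12 + 11/4 = 59/4 ≈ 14.750)
V = -543 (V = -3 - 540 = -543)
N(E, A) = -4 + (-543 + E)*(¼ + A) (N(E, A) = -4 + (E - 543)*(A + (15 - 1*59/4)) = -4 + (-543 + E)*(A + (15 - 59/4)) = -4 + (-543 + E)*(A + ¼) = -4 + (-543 + E)*(¼ + A))
318594 - N(-73, -586) = 318594 - (-559/4 - 543*(-586) + (¼)*(-73) - 586*(-73)) = 318594 - (-559/4 + 318198 - 73/4 + 42778) = 318594 - 1*360818 = 318594 - 360818 = -42224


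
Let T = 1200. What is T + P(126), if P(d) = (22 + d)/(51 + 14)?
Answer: 78148/65 ≈ 1202.3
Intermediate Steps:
P(d) = 22/65 + d/65 (P(d) = (22 + d)/65 = (22 + d)*(1/65) = 22/65 + d/65)
T + P(126) = 1200 + (22/65 + (1/65)*126) = 1200 + (22/65 + 126/65) = 1200 + 148/65 = 78148/65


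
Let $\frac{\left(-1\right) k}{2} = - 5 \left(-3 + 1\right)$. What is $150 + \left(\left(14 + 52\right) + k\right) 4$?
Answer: $334$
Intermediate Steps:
$k = -20$ ($k = - 2 \left(- 5 \left(-3 + 1\right)\right) = - 2 \left(\left(-5\right) \left(-2\right)\right) = \left(-2\right) 10 = -20$)
$150 + \left(\left(14 + 52\right) + k\right) 4 = 150 + \left(\left(14 + 52\right) - 20\right) 4 = 150 + \left(66 - 20\right) 4 = 150 + 46 \cdot 4 = 150 + 184 = 334$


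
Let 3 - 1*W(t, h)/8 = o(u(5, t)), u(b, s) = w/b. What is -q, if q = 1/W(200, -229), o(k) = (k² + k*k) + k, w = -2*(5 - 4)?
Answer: -25/616 ≈ -0.040584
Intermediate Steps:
w = -2 (w = -2*1 = -2)
u(b, s) = -2/b
o(k) = k + 2*k² (o(k) = (k² + k²) + k = 2*k² + k = k + 2*k²)
W(t, h) = 616/25 (W(t, h) = 24 - 8*(-2/5)*(1 + 2*(-2/5)) = 24 - 8*(-2*⅕)*(1 + 2*(-2*⅕)) = 24 - (-16)*(1 + 2*(-⅖))/5 = 24 - (-16)*(1 - ⅘)/5 = 24 - (-16)/(5*5) = 24 - 8*(-2/25) = 24 + 16/25 = 616/25)
q = 25/616 (q = 1/(616/25) = 25/616 ≈ 0.040584)
-q = -1*25/616 = -25/616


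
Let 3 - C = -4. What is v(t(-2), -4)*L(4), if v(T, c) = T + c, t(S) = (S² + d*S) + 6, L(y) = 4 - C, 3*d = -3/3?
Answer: -20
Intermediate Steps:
C = 7 (C = 3 - 1*(-4) = 3 + 4 = 7)
d = -⅓ (d = (-3/3)/3 = (-3*⅓)/3 = (⅓)*(-1) = -⅓ ≈ -0.33333)
L(y) = -3 (L(y) = 4 - 1*7 = 4 - 7 = -3)
t(S) = 6 + S² - S/3 (t(S) = (S² - S/3) + 6 = 6 + S² - S/3)
v(t(-2), -4)*L(4) = ((6 + (-2)² - ⅓*(-2)) - 4)*(-3) = ((6 + 4 + ⅔) - 4)*(-3) = (32/3 - 4)*(-3) = (20/3)*(-3) = -20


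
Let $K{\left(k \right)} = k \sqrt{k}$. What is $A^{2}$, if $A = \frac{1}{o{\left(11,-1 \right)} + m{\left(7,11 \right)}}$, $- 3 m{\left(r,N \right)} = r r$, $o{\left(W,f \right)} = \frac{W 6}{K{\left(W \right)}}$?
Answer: $\frac{1089}{\left(539 - 18 \sqrt{11}\right)^{2}} \approx 0.0047404$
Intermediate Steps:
$K{\left(k \right)} = k^{\frac{3}{2}}$
$o{\left(W,f \right)} = \frac{6}{\sqrt{W}}$ ($o{\left(W,f \right)} = \frac{W 6}{W^{\frac{3}{2}}} = \frac{6 W}{W^{\frac{3}{2}}} = \frac{6}{\sqrt{W}}$)
$m{\left(r,N \right)} = - \frac{r^{2}}{3}$ ($m{\left(r,N \right)} = - \frac{r r}{3} = - \frac{r^{2}}{3}$)
$A = \frac{1}{- \frac{49}{3} + \frac{6 \sqrt{11}}{11}}$ ($A = \frac{1}{\frac{6}{\sqrt{11}} - \frac{7^{2}}{3}} = \frac{1}{6 \frac{\sqrt{11}}{11} - \frac{49}{3}} = \frac{1}{\frac{6 \sqrt{11}}{11} - \frac{49}{3}} = \frac{1}{- \frac{49}{3} + \frac{6 \sqrt{11}}{11}} \approx -0.06885$)
$A^{2} = \left(- \frac{1617}{26087} - \frac{54 \sqrt{11}}{26087}\right)^{2}$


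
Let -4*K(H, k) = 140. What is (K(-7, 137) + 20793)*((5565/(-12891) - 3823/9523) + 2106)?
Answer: 16711960151060/382433 ≈ 4.3699e+7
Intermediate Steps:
K(H, k) = -35 (K(H, k) = -¼*140 = -35)
(K(-7, 137) + 20793)*((5565/(-12891) - 3823/9523) + 2106) = (-35 + 20793)*((5565/(-12891) - 3823/9523) + 2106) = 20758*((5565*(-1/12891) - 3823*1/9523) + 2106) = 20758*((-1855/4297 - 3823/9523) + 2106) = 20758*(-34092596/40920331 + 2106) = 20758*(86144124490/40920331) = 16711960151060/382433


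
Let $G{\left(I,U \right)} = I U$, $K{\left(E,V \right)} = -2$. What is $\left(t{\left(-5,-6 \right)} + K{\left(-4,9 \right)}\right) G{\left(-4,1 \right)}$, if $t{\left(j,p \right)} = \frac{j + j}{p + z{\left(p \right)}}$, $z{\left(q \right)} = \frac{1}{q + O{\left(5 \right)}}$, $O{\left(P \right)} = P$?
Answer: $\frac{16}{7} \approx 2.2857$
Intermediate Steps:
$z{\left(q \right)} = \frac{1}{5 + q}$ ($z{\left(q \right)} = \frac{1}{q + 5} = \frac{1}{5 + q}$)
$t{\left(j,p \right)} = \frac{2 j}{p + \frac{1}{5 + p}}$ ($t{\left(j,p \right)} = \frac{j + j}{p + \frac{1}{5 + p}} = \frac{2 j}{p + \frac{1}{5 + p}}$)
$\left(t{\left(-5,-6 \right)} + K{\left(-4,9 \right)}\right) G{\left(-4,1 \right)} = \left(2 \left(-5\right) \frac{1}{1 - 6 \left(5 - 6\right)} \left(5 - 6\right) - 2\right) \left(\left(-4\right) 1\right) = \left(2 \left(-5\right) \frac{1}{1 - -6} \left(-1\right) - 2\right) \left(-4\right) = \left(2 \left(-5\right) \frac{1}{1 + 6} \left(-1\right) - 2\right) \left(-4\right) = \left(2 \left(-5\right) \frac{1}{7} \left(-1\right) - 2\right) \left(-4\right) = \left(\frac{10}{7} - 2\right) \left(-4\right) = \left(- \frac{4}{7}\right) \left(-4\right) = \frac{16}{7}$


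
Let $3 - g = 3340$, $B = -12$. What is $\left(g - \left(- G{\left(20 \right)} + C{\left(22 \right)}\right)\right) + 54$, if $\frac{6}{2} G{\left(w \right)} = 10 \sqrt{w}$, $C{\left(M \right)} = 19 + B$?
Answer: $-3290 + \frac{20 \sqrt{5}}{3} \approx -3275.1$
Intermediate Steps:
$g = -3337$ ($g = 3 - 3340 = -3337$)
$C{\left(M \right)} = 7$ ($C{\left(M \right)} = 19 - 12 = 7$)
$G{\left(w \right)} = \frac{10 \sqrt{w}}{3}$
$\left(g - \left(- G{\left(20 \right)} + C{\left(22 \right)}\right)\right) + 54 = \left(-3337 + \left(\frac{10 \sqrt{20}}{3} - 7\right)\right) + 54 = \left(-3337 - \left(7 - \frac{10 \cdot 2 \sqrt{5}}{3}\right)\right) + 54 = \left(-3337 - \left(7 - \frac{20 \sqrt{5}}{3}\right)\right) + 54 = \left(-3344 + \frac{20 \sqrt{5}}{3}\right) + 54 = -3290 + \frac{20 \sqrt{5}}{3}$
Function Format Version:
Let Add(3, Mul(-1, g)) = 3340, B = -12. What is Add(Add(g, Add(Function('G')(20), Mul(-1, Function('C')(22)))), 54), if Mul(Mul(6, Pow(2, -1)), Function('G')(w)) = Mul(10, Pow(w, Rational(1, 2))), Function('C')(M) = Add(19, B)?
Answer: Add(-3290, Mul(Rational(20, 3), Pow(5, Rational(1, 2)))) ≈ -3275.1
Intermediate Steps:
g = -3337 (g = Add(3, Mul(-1, 3340)) = Add(3, -3340) = -3337)
Function('C')(M) = 7 (Function('C')(M) = Add(19, -12) = 7)
Function('G')(w) = Mul(Rational(10, 3), Pow(w, Rational(1, 2))) (Function('G')(w) = Mul(Rational(1, 3), Mul(10, Pow(w, Rational(1, 2)))) = Mul(Rational(10, 3), Pow(w, Rational(1, 2))))
Add(Add(g, Add(Function('G')(20), Mul(-1, Function('C')(22)))), 54) = Add(Add(-3337, Add(Mul(Rational(10, 3), Pow(20, Rational(1, 2))), Mul(-1, 7))), 54) = Add(Add(-3337, Add(Mul(Rational(10, 3), Mul(2, Pow(5, Rational(1, 2)))), -7)), 54) = Add(Add(-3337, Add(Mul(Rational(20, 3), Pow(5, Rational(1, 2))), -7)), 54) = Add(Add(-3337, Add(-7, Mul(Rational(20, 3), Pow(5, Rational(1, 2))))), 54) = Add(Add(-3344, Mul(Rational(20, 3), Pow(5, Rational(1, 2)))), 54) = Add(-3290, Mul(Rational(20, 3), Pow(5, Rational(1, 2))))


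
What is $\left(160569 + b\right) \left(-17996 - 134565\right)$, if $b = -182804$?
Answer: $3392193835$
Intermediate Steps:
$\left(160569 + b\right) \left(-17996 - 134565\right) = \left(160569 - 182804\right) \left(-17996 - 134565\right) = \left(-22235\right) \left(-152561\right) = 3392193835$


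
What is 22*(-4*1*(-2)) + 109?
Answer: 285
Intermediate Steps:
22*(-4*1*(-2)) + 109 = 22*(-4*(-2)) + 109 = 22*8 + 109 = 176 + 109 = 285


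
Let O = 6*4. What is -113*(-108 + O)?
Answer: 9492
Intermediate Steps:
O = 24
-113*(-108 + O) = -113*(-108 + 24) = -113*(-84) = 9492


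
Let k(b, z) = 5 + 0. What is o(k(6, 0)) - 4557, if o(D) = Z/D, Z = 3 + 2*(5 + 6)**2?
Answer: -4508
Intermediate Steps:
Z = 245 (Z = 3 + 2*11**2 = 3 + 2*121 = 3 + 242 = 245)
k(b, z) = 5
o(D) = 245/D
o(k(6, 0)) - 4557 = 245/5 - 4557 = 245*(1/5) - 4557 = 49 - 4557 = -4508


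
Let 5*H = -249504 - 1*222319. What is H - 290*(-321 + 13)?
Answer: -25223/5 ≈ -5044.6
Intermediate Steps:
H = -471823/5 (H = (-249504 - 1*222319)/5 = (-249504 - 222319)/5 = (⅕)*(-471823) = -471823/5 ≈ -94365.)
H - 290*(-321 + 13) = -471823/5 - 290*(-321 + 13) = -471823/5 - 290*(-308) = -471823/5 - 1*(-89320) = -471823/5 + 89320 = -25223/5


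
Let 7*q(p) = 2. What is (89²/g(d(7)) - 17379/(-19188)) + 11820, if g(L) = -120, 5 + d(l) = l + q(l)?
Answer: 751843237/63960 ≈ 11755.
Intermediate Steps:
q(p) = 2/7 (q(p) = (⅐)*2 = 2/7)
d(l) = -33/7 + l (d(l) = -5 + (l + 2/7) = -5 + (2/7 + l) = -33/7 + l)
(89²/g(d(7)) - 17379/(-19188)) + 11820 = (89²/(-120) - 17379/(-19188)) + 11820 = (7921*(-1/120) - 17379*(-1/19188)) + 11820 = (-7921/120 + 1931/2132) + 11820 = -4163963/63960 + 11820 = 751843237/63960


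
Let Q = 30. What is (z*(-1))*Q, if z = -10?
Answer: 300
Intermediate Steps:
(z*(-1))*Q = -10*(-1)*30 = 10*30 = 300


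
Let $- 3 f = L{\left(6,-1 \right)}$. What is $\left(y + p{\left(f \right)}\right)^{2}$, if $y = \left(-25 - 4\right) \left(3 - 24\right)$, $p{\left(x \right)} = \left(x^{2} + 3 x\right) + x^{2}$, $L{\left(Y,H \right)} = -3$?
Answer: $376996$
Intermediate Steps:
$f = 1$ ($f = \left(- \frac{1}{3}\right) \left(-3\right) = 1$)
$p{\left(x \right)} = 2 x^{2} + 3 x$
$y = 609$ ($y = \left(-29\right) \left(-21\right) = 609$)
$\left(y + p{\left(f \right)}\right)^{2} = \left(609 + 1 \left(3 + 2 \cdot 1\right)\right)^{2} = \left(609 + 1 \left(3 + 2\right)\right)^{2} = \left(609 + 1 \cdot 5\right)^{2} = \left(609 + 5\right)^{2} = 614^{2} = 376996$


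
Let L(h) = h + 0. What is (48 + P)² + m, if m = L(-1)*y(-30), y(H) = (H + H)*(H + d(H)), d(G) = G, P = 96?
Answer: 17136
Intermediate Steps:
L(h) = h
y(H) = 4*H² (y(H) = (H + H)*(H + H) = (2*H)*(2*H) = 4*H²)
m = -3600 (m = -4*(-30)² = -4*900 = -1*3600 = -3600)
(48 + P)² + m = (48 + 96)² - 3600 = 144² - 3600 = 20736 - 3600 = 17136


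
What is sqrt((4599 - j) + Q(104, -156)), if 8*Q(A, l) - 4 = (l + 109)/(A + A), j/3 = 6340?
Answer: I*sqrt(623889734)/208 ≈ 120.09*I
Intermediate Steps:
j = 19020 (j = 3*6340 = 19020)
Q(A, l) = 1/2 + (109 + l)/(16*A) (Q(A, l) = 1/2 + ((l + 109)/(A + A))/8 = 1/2 + ((109 + l)/((2*A)))/8 = 1/2 + ((109 + l)*(1/(2*A)))/8 = 1/2 + ((109 + l)/(2*A))/8 = 1/2 + (109 + l)/(16*A))
sqrt((4599 - j) + Q(104, -156)) = sqrt((4599 - 1*19020) + (1/16)*(109 - 156 + 8*104)/104) = sqrt((4599 - 19020) + (1/16)*(1/104)*(109 - 156 + 832)) = sqrt(-14421 + (1/16)*(1/104)*785) = sqrt(-14421 + 785/1664) = sqrt(-23995759/1664) = I*sqrt(623889734)/208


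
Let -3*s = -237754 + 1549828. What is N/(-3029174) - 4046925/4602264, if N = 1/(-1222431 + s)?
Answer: -3391181294679086381/3856535910593470584 ≈ -0.87933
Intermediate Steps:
s = -437358 (s = -(-237754 + 1549828)/3 = -1/3*1312074 = -437358)
N = -1/1659789 (N = 1/(-1222431 - 437358) = 1/(-1659789) = -1/1659789 ≈ -6.0249e-7)
N/(-3029174) - 4046925/4602264 = -1/1659789/(-3029174) - 4046925/4602264 = -1/1659789*(-1/3029174) - 4046925*1/4602264 = 1/5027789684286 - 1348975/1534088 = -3391181294679086381/3856535910593470584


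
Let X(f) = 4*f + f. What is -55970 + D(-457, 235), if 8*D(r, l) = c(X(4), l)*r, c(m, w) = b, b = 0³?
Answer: -55970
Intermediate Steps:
X(f) = 5*f
b = 0
c(m, w) = 0
D(r, l) = 0 (D(r, l) = (0*r)/8 = (⅛)*0 = 0)
-55970 + D(-457, 235) = -55970 + 0 = -55970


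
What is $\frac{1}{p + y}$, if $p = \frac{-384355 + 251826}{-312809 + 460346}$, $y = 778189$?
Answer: $\frac{147537}{114811537964} \approx 1.285 \cdot 10^{-6}$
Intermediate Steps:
$p = - \frac{132529}{147537} \approx -0.89828$
$\frac{1}{p + y} = \frac{1}{- \frac{132529}{147537} + 778189} = \frac{1}{\frac{114811537964}{147537}} = \frac{147537}{114811537964}$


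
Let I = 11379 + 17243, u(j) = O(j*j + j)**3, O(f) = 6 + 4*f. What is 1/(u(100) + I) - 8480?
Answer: -559414128866882239/65968647272038 ≈ -8480.0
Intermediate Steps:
u(j) = (6 + 4*j + 4*j**2)**3 (u(j) = (6 + 4*(j*j + j))**3 = (6 + 4*(j**2 + j))**3 = (6 + 4*(j + j**2))**3 = (6 + (4*j + 4*j**2))**3 = (6 + 4*j + 4*j**2)**3)
I = 28622
1/(u(100) + I) - 8480 = 1/(8*(3 + 2*100*(1 + 100))**3 + 28622) - 8480 = 1/(8*(3 + 2*100*101)**3 + 28622) - 8480 = 1/(8*(3 + 20200)**3 + 28622) - 8480 = 1/(8*20203**3 + 28622) - 8480 = 1/(8*8246080905427 + 28622) - 8480 = 1/(65968647243416 + 28622) - 8480 = 1/65968647272038 - 8480 = -559414128866882239/65968647272038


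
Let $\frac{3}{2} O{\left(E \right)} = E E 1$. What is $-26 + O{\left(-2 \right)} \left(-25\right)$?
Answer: $- \frac{278}{3} \approx -92.667$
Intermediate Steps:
$O{\left(E \right)} = \frac{2 E^{2}}{3}$ ($O{\left(E \right)} = \frac{2 E E 1}{3} = \frac{2 E^{2} \cdot 1}{3} = \frac{2 E^{2}}{3}$)
$-26 + O{\left(-2 \right)} \left(-25\right) = -26 + \frac{2 \left(-2\right)^{2}}{3} \left(-25\right) = -26 + \frac{2}{3} \cdot 4 \left(-25\right) = -26 + \frac{8}{3} \left(-25\right) = -26 - \frac{200}{3} = - \frac{278}{3}$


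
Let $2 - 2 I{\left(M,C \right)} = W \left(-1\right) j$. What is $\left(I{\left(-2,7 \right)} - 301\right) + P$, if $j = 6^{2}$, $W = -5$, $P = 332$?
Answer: $-58$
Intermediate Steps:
$j = 36$
$I{\left(M,C \right)} = -89$ ($I{\left(M,C \right)} = 1 - \frac{\left(-5\right) \left(-1\right) 36}{2} = 1 - \frac{5 \cdot 36}{2} = 1 - 90 = -89$)
$\left(I{\left(-2,7 \right)} - 301\right) + P = \left(-89 - 301\right) + 332 = -390 + 332 = -58$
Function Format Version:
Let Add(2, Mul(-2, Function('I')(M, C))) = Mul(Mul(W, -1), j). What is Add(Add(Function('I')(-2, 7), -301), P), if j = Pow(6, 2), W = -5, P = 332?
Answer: -58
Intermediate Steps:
j = 36
Function('I')(M, C) = -89 (Function('I')(M, C) = Add(1, Mul(Rational(-1, 2), Mul(Mul(-5, -1), 36))) = Add(1, Mul(Rational(-1, 2), Mul(5, 36))) = Add(1, Mul(Rational(-1, 2), 180)) = Add(1, -90) = -89)
Add(Add(Function('I')(-2, 7), -301), P) = Add(Add(-89, -301), 332) = Add(-390, 332) = -58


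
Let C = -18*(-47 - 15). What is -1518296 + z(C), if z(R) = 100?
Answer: -1518196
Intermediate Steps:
C = 1116 (C = -18*(-62) = 1116)
-1518296 + z(C) = -1518296 + 100 = -1518196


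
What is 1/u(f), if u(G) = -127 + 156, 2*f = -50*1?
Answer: 1/29 ≈ 0.034483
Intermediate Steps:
f = -25 (f = (-50*1)/2 = (1/2)*(-50) = -25)
u(G) = 29
1/u(f) = 1/29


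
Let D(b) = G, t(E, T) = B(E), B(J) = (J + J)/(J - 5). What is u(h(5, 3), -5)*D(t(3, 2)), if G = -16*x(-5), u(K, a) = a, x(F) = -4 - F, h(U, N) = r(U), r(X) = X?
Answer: 80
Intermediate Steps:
h(U, N) = U
B(J) = 2*J/(-5 + J) (B(J) = (2*J)/(-5 + J) = 2*J/(-5 + J))
t(E, T) = 2*E/(-5 + E)
G = -16 (G = -16*(-4 - 1*(-5)) = -16*(-4 + 5) = -16*1 = -16)
D(b) = -16
u(h(5, 3), -5)*D(t(3, 2)) = -5*(-16) = 80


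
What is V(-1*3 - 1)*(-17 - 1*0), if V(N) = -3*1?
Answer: 51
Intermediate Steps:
V(N) = -3
V(-1*3 - 1)*(-17 - 1*0) = -3*(-17 - 1*0) = -3*(-17 + 0) = -3*(-17) = 51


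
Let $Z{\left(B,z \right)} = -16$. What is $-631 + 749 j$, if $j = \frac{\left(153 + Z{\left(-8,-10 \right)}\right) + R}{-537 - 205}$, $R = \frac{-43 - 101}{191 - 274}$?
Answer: $- \frac{6783643}{8798} \approx -771.04$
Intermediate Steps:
$R = \frac{144}{83}$ ($R = - \frac{144}{-83} = \left(-144\right) \left(- \frac{1}{83}\right) = \frac{144}{83} \approx 1.7349$)
$j = - \frac{1645}{8798}$ ($j = \frac{\left(153 - 16\right) + \frac{144}{83}}{-537 - 205} = \frac{137 + \frac{144}{83}}{-742} = \frac{11515}{83} \left(- \frac{1}{742}\right) = - \frac{1645}{8798} \approx -0.18697$)
$-631 + 749 j = -631 + 749 \left(- \frac{1645}{8798}\right) = -631 - \frac{1232105}{8798} = - \frac{6783643}{8798}$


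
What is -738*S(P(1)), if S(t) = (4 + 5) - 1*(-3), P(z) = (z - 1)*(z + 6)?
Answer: -8856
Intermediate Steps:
P(z) = (-1 + z)*(6 + z)
S(t) = 12 (S(t) = 9 + 3 = 12)
-738*S(P(1)) = -738*12 = -8856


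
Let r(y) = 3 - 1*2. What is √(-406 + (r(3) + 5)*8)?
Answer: I*√358 ≈ 18.921*I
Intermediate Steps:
r(y) = 1 (r(y) = 3 - 2 = 1)
√(-406 + (r(3) + 5)*8) = √(-406 + (1 + 5)*8) = √(-406 + 6*8) = √(-406 + 48) = √(-358) = I*√358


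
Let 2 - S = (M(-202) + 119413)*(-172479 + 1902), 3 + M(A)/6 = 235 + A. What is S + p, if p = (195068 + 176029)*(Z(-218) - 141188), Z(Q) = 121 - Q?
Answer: -31868826190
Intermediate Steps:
M(A) = 1392 + 6*A (M(A) = -18 + 6*(235 + A) = -18 + (1410 + 6*A) = 1392 + 6*A)
p = -52268641353 (p = (195068 + 176029)*((121 - 1*(-218)) - 141188) = 371097*((121 + 218) - 141188) = 371097*(339 - 141188) = 371097*(-140849) = -52268641353)
S = 20399815163 (S = 2 - ((1392 + 6*(-202)) + 119413)*(-172479 + 1902) = 2 - ((1392 - 1212) + 119413)*(-170577) = 2 - (180 + 119413)*(-170577) = 2 - 119593*(-170577) = 2 - 1*(-20399815161) = 2 + 20399815161 = 20399815163)
S + p = 20399815163 - 52268641353 = -31868826190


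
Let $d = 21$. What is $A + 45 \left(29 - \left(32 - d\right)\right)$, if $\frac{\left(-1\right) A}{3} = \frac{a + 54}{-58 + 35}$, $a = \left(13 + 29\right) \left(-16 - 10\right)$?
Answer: $\frac{15516}{23} \approx 674.61$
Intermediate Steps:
$a = -1092$ ($a = 42 \left(-26\right) = -1092$)
$A = - \frac{3114}{23}$ ($A = - 3 \frac{-1092 + 54}{-58 + 35} = - 3 \left(- \frac{1038}{-23}\right) = - 3 \left(\left(-1038\right) \left(- \frac{1}{23}\right)\right) = \left(-3\right) \frac{1038}{23} = - \frac{3114}{23} \approx -135.39$)
$A + 45 \left(29 - \left(32 - d\right)\right) = - \frac{3114}{23} + 45 \left(29 - \left(32 - 21\right)\right) = - \frac{3114}{23} + 45 \left(29 - 11\right) = - \frac{3114}{23} + 45 \cdot 18 = - \frac{3114}{23} + 810 = \frac{15516}{23}$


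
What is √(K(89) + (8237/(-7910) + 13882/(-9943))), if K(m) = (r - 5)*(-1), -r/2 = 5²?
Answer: √325135113241666070/78649130 ≈ 7.2500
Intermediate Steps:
r = -50 (r = -2*5² = -2*25 = -50)
K(m) = 55 (K(m) = (-50 - 5)*(-1) = -55*(-1) = 55)
√(K(89) + (8237/(-7910) + 13882/(-9943))) = √(55 + (8237/(-7910) + 13882/(-9943))) = √(55 + (8237*(-1/7910) + 13882*(-1/9943))) = √(55 + (-8237/7910 - 13882/9943)) = √(55 - 191707111/78649130) = √(4133995039/78649130) = √325135113241666070/78649130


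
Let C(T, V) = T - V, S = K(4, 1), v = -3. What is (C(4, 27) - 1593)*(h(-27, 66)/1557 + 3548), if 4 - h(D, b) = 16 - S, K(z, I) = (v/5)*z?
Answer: -4959523392/865 ≈ -5.7336e+6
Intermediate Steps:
K(z, I) = -3*z/5 (K(z, I) = (-3/5)*z = (-3*1/5)*z = -3*z/5)
S = -12/5 (S = -3/5*4 = -12/5 ≈ -2.4000)
h(D, b) = -72/5 (h(D, b) = 4 - (16 - 1*(-12/5)) = 4 - (16 + 12/5) = 4 - 1*92/5 = 4 - 92/5 = -72/5)
(C(4, 27) - 1593)*(h(-27, 66)/1557 + 3548) = ((4 - 1*27) - 1593)*(-72/5/1557 + 3548) = ((4 - 27) - 1593)*(-72/5*1/1557 + 3548) = (-23 - 1593)*(-8/865 + 3548) = -1616*3069012/865 = -4959523392/865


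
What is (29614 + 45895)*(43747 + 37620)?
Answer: 6143940803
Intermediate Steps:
(29614 + 45895)*(43747 + 37620) = 75509*81367 = 6143940803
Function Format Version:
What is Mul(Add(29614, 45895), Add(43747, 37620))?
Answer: 6143940803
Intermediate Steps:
Mul(Add(29614, 45895), Add(43747, 37620)) = Mul(75509, 81367) = 6143940803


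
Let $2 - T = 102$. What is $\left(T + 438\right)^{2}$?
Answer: $114244$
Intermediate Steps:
$T = -100$ ($T = 2 - 102 = -100$)
$\left(T + 438\right)^{2} = \left(-100 + 438\right)^{2} = 338^{2} = 114244$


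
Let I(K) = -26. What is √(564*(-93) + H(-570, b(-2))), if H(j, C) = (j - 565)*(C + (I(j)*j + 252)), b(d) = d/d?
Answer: I*√17160307 ≈ 4142.5*I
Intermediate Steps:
b(d) = 1
H(j, C) = (-565 + j)*(252 + C - 26*j) (H(j, C) = (j - 565)*(C + (-26*j + 252)) = (-565 + j)*(C + (252 - 26*j)) = (-565 + j)*(252 + C - 26*j))
√(564*(-93) + H(-570, b(-2))) = √(564*(-93) + (-142380 - 565*1 - 26*(-570)² + 14942*(-570) + 1*(-570))) = √(-52452 + (-142380 - 565 - 26*324900 - 8516940 - 570)) = √(-52452 + (-142380 - 565 - 8447400 - 8516940 - 570)) = √(-52452 - 17107855) = √(-17160307) = I*√17160307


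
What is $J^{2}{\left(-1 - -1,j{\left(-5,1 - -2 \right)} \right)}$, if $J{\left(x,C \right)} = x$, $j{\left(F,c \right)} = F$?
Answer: $0$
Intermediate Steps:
$J^{2}{\left(-1 - -1,j{\left(-5,1 - -2 \right)} \right)} = \left(-1 - -1\right)^{2} = \left(-1 + 1\right)^{2} = 0^{2} = 0$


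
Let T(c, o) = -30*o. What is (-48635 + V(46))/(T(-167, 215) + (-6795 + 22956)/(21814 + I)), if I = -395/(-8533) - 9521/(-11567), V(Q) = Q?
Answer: 104619601086510668/13886248372986429 ≈ 7.5340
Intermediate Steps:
I = 85811658/98701211 (I = -395*(-1/8533) - 9521*(-1/11567) = 395/8533 + 9521/11567 = 85811658/98701211 ≈ 0.86941)
(-48635 + V(46))/(T(-167, 215) + (-6795 + 22956)/(21814 + I)) = (-48635 + 46)/(-30*215 + (-6795 + 22956)/(21814 + 85811658/98701211)) = -48589/(-6450 + 16161/(2153154028412/98701211)) = -48589/(-6450 + 16161*(98701211/2153154028412)) = -48589/(-6450 + 1595110270971/2153154028412) = -48589/(-13886248372986429/2153154028412) = -48589*(-2153154028412/13886248372986429) = 104619601086510668/13886248372986429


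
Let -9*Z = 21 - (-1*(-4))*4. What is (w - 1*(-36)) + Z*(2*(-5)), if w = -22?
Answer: 176/9 ≈ 19.556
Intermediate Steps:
Z = -5/9 (Z = -(21 - (-1*(-4))*4)/9 = -(21 - 4*4)/9 = -(21 - 1*16)/9 = -(21 - 16)/9 = -⅑*5 = -5/9 ≈ -0.55556)
(w - 1*(-36)) + Z*(2*(-5)) = (-22 - 1*(-36)) - 10*(-5)/9 = (-22 + 36) - 5/9*(-10) = 14 + 50/9 = 176/9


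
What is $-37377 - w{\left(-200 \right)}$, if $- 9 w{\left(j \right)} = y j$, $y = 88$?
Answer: $- \frac{353993}{9} \approx -39333.0$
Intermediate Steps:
$w{\left(j \right)} = - \frac{88 j}{9}$
$-37377 - w{\left(-200 \right)} = -37377 - \left(- \frac{88}{9}\right) \left(-200\right) = -37377 - \frac{17600}{9} = - \frac{353993}{9}$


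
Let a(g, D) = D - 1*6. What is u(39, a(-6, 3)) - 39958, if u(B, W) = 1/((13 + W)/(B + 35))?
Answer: -199753/5 ≈ -39951.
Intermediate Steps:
a(g, D) = -6 + D (a(g, D) = D - 6 = -6 + D)
u(B, W) = (35 + B)/(13 + W) (u(B, W) = 1/((13 + W)/(35 + B)) = (35 + B)/(13 + W))
u(39, a(-6, 3)) - 39958 = (35 + 39)/(13 + (-6 + 3)) - 39958 = 74/(13 - 3) - 39958 = 74/10 - 39958 = (⅒)*74 - 39958 = 37/5 - 39958 = -199753/5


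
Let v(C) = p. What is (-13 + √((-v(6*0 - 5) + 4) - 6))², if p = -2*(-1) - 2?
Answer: (13 - I*√2)² ≈ 167.0 - 36.77*I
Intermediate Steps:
p = 0 (p = 2 - 2 = 0)
v(C) = 0
(-13 + √((-v(6*0 - 5) + 4) - 6))² = (-13 + √((-1*0 + 4) - 6))² = (-13 + √((0 + 4) - 6))² = (-13 + √(4 - 6))² = (-13 + √(-2))² = (-13 + I*√2)²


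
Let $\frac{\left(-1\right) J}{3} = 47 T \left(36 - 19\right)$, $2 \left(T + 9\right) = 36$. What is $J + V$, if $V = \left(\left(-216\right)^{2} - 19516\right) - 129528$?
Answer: $-123961$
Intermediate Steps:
$T = 9$ ($T = -9 + \frac{1}{2} \cdot 36 = -9 + 18 = 9$)
$J = -21573$ ($J = - 3 \cdot 47 \cdot 9 \left(36 - 19\right) = - 3 \cdot 423 \left(36 - 19\right) = - 3 \cdot 423 \cdot 17 = \left(-3\right) 7191 = -21573$)
$V = -102388$ ($V = \left(46656 - 19516\right) - 129528 = 27140 - 129528 = -102388$)
$J + V = -21573 - 102388 = -123961$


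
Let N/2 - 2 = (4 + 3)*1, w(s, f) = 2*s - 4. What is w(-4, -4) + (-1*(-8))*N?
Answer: 132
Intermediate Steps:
w(s, f) = -4 + 2*s
N = 18 (N = 4 + 2*((4 + 3)*1) = 4 + 2*(7*1) = 4 + 2*7 = 4 + 14 = 18)
w(-4, -4) + (-1*(-8))*N = (-4 + 2*(-4)) - 1*(-8)*18 = (-4 - 8) + 8*18 = -12 + 144 = 132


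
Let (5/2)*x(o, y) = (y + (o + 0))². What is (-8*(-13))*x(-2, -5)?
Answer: 10192/5 ≈ 2038.4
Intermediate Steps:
x(o, y) = 2*(o + y)²/5 (x(o, y) = 2*(y + (o + 0))²/5 = 2*(y + o)²/5 = 2*(o + y)²/5)
(-8*(-13))*x(-2, -5) = (-8*(-13))*(2*(-2 - 5)²/5) = 104*((⅖)*(-7)²) = 104*((⅖)*49) = 104*(98/5) = 10192/5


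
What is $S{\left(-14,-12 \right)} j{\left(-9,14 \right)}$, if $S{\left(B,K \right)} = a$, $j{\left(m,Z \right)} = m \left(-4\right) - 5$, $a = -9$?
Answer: $-279$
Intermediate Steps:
$j{\left(m,Z \right)} = -5 - 4 m$ ($j{\left(m,Z \right)} = - 4 m - 5 = -5 - 4 m$)
$S{\left(B,K \right)} = -9$
$S{\left(-14,-12 \right)} j{\left(-9,14 \right)} = - 9 \left(-5 - -36\right) = - 9 \left(-5 + 36\right) = \left(-9\right) 31 = -279$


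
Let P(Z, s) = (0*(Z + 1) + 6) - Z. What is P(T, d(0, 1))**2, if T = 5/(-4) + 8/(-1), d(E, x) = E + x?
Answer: 3721/16 ≈ 232.56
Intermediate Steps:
T = -37/4 (T = 5*(-1/4) + 8*(-1) = -5/4 - 8 = -37/4 ≈ -9.2500)
P(Z, s) = 6 - Z (P(Z, s) = (0*(1 + Z) + 6) - Z = (0 + 6) - Z = 6 - Z)
P(T, d(0, 1))**2 = (6 - 1*(-37/4))**2 = (6 + 37/4)**2 = (61/4)**2 = 3721/16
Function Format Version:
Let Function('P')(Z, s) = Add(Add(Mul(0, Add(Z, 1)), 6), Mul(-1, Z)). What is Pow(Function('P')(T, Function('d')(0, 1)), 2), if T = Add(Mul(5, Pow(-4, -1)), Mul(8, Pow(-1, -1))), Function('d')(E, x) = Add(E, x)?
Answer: Rational(3721, 16) ≈ 232.56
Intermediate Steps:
T = Rational(-37, 4) (T = Add(Mul(5, Rational(-1, 4)), Mul(8, -1)) = Add(Rational(-5, 4), -8) = Rational(-37, 4) ≈ -9.2500)
Function('P')(Z, s) = Add(6, Mul(-1, Z)) (Function('P')(Z, s) = Add(Add(Mul(0, Add(1, Z)), 6), Mul(-1, Z)) = Add(Add(0, 6), Mul(-1, Z)) = Add(6, Mul(-1, Z)))
Pow(Function('P')(T, Function('d')(0, 1)), 2) = Pow(Add(6, Mul(-1, Rational(-37, 4))), 2) = Pow(Add(6, Rational(37, 4)), 2) = Pow(Rational(61, 4), 2) = Rational(3721, 16)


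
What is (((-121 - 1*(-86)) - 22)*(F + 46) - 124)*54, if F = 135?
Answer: -563814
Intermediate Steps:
(((-121 - 1*(-86)) - 22)*(F + 46) - 124)*54 = (((-121 - 1*(-86)) - 22)*(135 + 46) - 124)*54 = (((-121 + 86) - 22)*181 - 124)*54 = ((-35 - 22)*181 - 124)*54 = (-57*181 - 124)*54 = (-10317 - 124)*54 = -10441*54 = -563814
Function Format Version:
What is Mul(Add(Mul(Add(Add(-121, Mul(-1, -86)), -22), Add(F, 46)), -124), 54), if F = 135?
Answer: -563814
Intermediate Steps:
Mul(Add(Mul(Add(Add(-121, Mul(-1, -86)), -22), Add(F, 46)), -124), 54) = Mul(Add(Mul(Add(Add(-121, Mul(-1, -86)), -22), Add(135, 46)), -124), 54) = Mul(Add(Mul(Add(Add(-121, 86), -22), 181), -124), 54) = Mul(Add(Mul(Add(-35, -22), 181), -124), 54) = Mul(Add(Mul(-57, 181), -124), 54) = Mul(Add(-10317, -124), 54) = Mul(-10441, 54) = -563814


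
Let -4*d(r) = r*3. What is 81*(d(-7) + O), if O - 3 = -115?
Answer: -34587/4 ≈ -8646.8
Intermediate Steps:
O = -112 (O = 3 - 115 = -112)
d(r) = -3*r/4 (d(r) = -r*3/4 = -3*r/4)
81*(d(-7) + O) = 81*(-¾*(-7) - 112) = 81*(21/4 - 112) = 81*(-427/4) = -34587/4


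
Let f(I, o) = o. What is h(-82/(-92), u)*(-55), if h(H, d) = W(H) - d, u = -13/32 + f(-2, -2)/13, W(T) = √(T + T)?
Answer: -12815/416 - 55*√943/23 ≈ -104.24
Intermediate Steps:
W(T) = √2*√T (W(T) = √(2*T) = √2*√T)
u = -233/416 (u = -13/32 - 2/13 = -233/416 ≈ -0.56010)
h(H, d) = -d + √2*√H (h(H, d) = √2*√H - d = -d + √2*√H)
h(-82/(-92), u)*(-55) = (-1*(-233/416) + √2*√(-82/(-92)))*(-55) = (233/416 + √2*√(-82*(-1/92)))*(-55) = (233/416 + √2*√(41/46))*(-55) = (233/416 + √2*(√1886/46))*(-55) = (233/416 + √943/23)*(-55) = -12815/416 - 55*√943/23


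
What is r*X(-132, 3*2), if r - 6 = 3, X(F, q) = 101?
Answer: 909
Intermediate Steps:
r = 9 (r = 6 + 3 = 9)
r*X(-132, 3*2) = 9*101 = 909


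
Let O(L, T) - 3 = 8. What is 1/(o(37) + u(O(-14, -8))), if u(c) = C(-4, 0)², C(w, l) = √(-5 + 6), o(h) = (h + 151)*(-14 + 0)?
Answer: -1/2631 ≈ -0.00038008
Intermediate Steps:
o(h) = -2114 - 14*h (o(h) = (151 + h)*(-14) = -2114 - 14*h)
C(w, l) = 1 (C(w, l) = √1 = 1)
O(L, T) = 11 (O(L, T) = 3 + 8 = 11)
u(c) = 1 (u(c) = 1² = 1)
1/(o(37) + u(O(-14, -8))) = 1/((-2114 - 14*37) + 1) = 1/((-2114 - 518) + 1) = 1/(-2632 + 1) = 1/(-2631) = -1/2631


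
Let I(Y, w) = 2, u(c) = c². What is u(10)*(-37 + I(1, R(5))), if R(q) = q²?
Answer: -3500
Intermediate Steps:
u(10)*(-37 + I(1, R(5))) = 10²*(-37 + 2) = 100*(-35) = -3500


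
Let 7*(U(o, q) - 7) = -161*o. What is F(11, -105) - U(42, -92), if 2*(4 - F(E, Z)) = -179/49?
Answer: 94553/98 ≈ 964.83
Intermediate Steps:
F(E, Z) = 571/98 (F(E, Z) = 4 - (-179)/(2*49) = 4 - ½*(-179/49) = 4 + 179/98 = 571/98)
U(o, q) = 7 - 23*o (U(o, q) = 7 + (-161*o)/7 = 7 - 23*o)
F(11, -105) - U(42, -92) = 571/98 - (7 - 23*42) = 571/98 - (7 - 966) = 571/98 - 1*(-959) = 571/98 + 959 = 94553/98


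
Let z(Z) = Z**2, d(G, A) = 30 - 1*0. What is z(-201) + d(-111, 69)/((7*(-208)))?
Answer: 29411913/728 ≈ 40401.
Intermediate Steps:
d(G, A) = 30 (d(G, A) = 30 + 0 = 30)
z(-201) + d(-111, 69)/((7*(-208))) = (-201)**2 + 30/((7*(-208))) = 40401 + 30/(-1456) = 40401 + 30*(-1/1456) = 40401 - 15/728 = 29411913/728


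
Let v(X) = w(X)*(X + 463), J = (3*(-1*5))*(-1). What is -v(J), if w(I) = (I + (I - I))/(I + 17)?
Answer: -3585/16 ≈ -224.06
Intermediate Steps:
w(I) = I/(17 + I) (w(I) = (I + 0)/(17 + I) = I/(17 + I))
J = 15 (J = (3*(-5))*(-1) = -15*(-1) = 15)
v(X) = X*(463 + X)/(17 + X) (v(X) = (X/(17 + X))*(X + 463) = (X/(17 + X))*(463 + X) = X*(463 + X)/(17 + X))
-v(J) = -15*(463 + 15)/(17 + 15) = -15*478/32 = -1*3585/16 = -3585/16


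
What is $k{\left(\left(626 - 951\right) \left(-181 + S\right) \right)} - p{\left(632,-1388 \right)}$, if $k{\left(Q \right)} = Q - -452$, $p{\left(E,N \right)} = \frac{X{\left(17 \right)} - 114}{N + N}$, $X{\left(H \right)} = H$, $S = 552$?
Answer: $- \frac{333461545}{2776} \approx -1.2012 \cdot 10^{5}$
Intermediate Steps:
$p{\left(E,N \right)} = - \frac{97}{2 N}$ ($p{\left(E,N \right)} = \frac{17 - 114}{N + N} = - \frac{97}{2 N}$)
$k{\left(Q \right)} = 452 + Q$ ($k{\left(Q \right)} = Q + 452 = 452 + Q$)
$k{\left(\left(626 - 951\right) \left(-181 + S\right) \right)} - p{\left(632,-1388 \right)} = \left(452 + \left(626 - 951\right) \left(-181 + 552\right)\right) - - \frac{97}{2 \left(-1388\right)} = \left(452 - 120575\right) - \left(- \frac{97}{2}\right) \left(- \frac{1}{1388}\right) = \left(452 - 120575\right) - \frac{97}{2776} = -120123 - \frac{97}{2776} = - \frac{333461545}{2776}$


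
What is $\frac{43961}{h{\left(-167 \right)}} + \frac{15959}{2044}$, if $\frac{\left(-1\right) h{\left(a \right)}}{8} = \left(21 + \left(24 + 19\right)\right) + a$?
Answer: $\frac{25751625}{421064} \approx 61.158$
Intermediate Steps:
$h{\left(a \right)} = -512 - 8 a$ ($h{\left(a \right)} = - 8 \left(\left(21 + \left(24 + 19\right)\right) + a\right) = - 8 \left(\left(21 + 43\right) + a\right) = - 8 \left(64 + a\right) = -512 - 8 a$)
$\frac{43961}{h{\left(-167 \right)}} + \frac{15959}{2044} = \frac{43961}{-512 - -1336} + \frac{15959}{2044} = \frac{43961}{-512 + 1336} + 15959 \cdot \frac{1}{2044} = \frac{43961}{824} + \frac{15959}{2044} = \frac{25751625}{421064}$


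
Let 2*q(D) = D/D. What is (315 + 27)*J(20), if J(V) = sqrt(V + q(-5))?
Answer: 171*sqrt(82) ≈ 1548.5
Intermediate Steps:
q(D) = 1/2 (q(D) = (D/D)/2 = (1/2)*1 = 1/2)
J(V) = sqrt(1/2 + V) (J(V) = sqrt(V + 1/2) = sqrt(1/2 + V))
(315 + 27)*J(20) = (315 + 27)*(sqrt(2 + 4*20)/2) = 342*(sqrt(2 + 80)/2) = 342*(sqrt(82)/2) = 171*sqrt(82)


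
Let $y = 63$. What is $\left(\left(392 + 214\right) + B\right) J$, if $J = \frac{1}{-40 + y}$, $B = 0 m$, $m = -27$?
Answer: $\frac{606}{23} \approx 26.348$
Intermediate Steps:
$B = 0$ ($B = 0 \left(-27\right) = 0$)
$J = \frac{1}{23}$ ($J = \frac{1}{-40 + 63} = \frac{1}{23} \approx 0.043478$)
$\left(\left(392 + 214\right) + B\right) J = \left(\left(392 + 214\right) + 0\right) \frac{1}{23} = \left(606 + 0\right) \frac{1}{23} = 606 \cdot \frac{1}{23} = \frac{606}{23}$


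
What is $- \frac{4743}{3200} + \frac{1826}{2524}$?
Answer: $- \frac{1532033}{2019200} \approx -0.75873$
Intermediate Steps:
$- \frac{4743}{3200} + \frac{1826}{2524} = \left(-4743\right) \frac{1}{3200} + 1826 \cdot \frac{1}{2524} = - \frac{4743}{3200} + \frac{913}{1262} = - \frac{1532033}{2019200}$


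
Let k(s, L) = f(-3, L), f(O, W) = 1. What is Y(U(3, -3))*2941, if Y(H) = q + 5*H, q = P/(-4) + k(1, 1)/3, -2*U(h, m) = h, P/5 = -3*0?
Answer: -126463/6 ≈ -21077.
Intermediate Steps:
P = 0 (P = 5*(-3*0) = 5*0 = 0)
U(h, m) = -h/2
k(s, L) = 1
q = ⅓ (q = 0/(-4) + 1/3 = 0*(-¼) + 1*(⅓) = 0 + ⅓ = ⅓ ≈ 0.33333)
Y(H) = ⅓ + 5*H
Y(U(3, -3))*2941 = (⅓ + 5*(-½*3))*2941 = (⅓ + 5*(-3/2))*2941 = (⅓ - 15/2)*2941 = -43/6*2941 = -126463/6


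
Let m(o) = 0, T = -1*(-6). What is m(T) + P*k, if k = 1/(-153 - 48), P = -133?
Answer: 133/201 ≈ 0.66169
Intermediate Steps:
T = 6
k = -1/201 (k = 1/(-201) = -1/201 ≈ -0.0049751)
m(T) + P*k = 0 - 133*(-1/201) = 0 + 133/201 = 133/201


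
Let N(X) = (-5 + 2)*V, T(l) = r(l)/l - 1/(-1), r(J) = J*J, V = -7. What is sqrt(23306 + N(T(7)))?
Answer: sqrt(23327) ≈ 152.73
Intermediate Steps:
r(J) = J**2
T(l) = 1 + l (T(l) = l**2/l - 1/(-1) = l - 1*(-1) = l + 1 = 1 + l)
N(X) = 21 (N(X) = (-5 + 2)*(-7) = -3*(-7) = 21)
sqrt(23306 + N(T(7))) = sqrt(23306 + 21) = sqrt(23327)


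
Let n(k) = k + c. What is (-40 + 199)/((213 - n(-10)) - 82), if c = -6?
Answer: 53/49 ≈ 1.0816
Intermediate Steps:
n(k) = -6 + k (n(k) = k - 6 = -6 + k)
(-40 + 199)/((213 - n(-10)) - 82) = (-40 + 199)/((213 - (-6 - 10)) - 82) = 159/((213 - 1*(-16)) - 82) = 159/((213 + 16) - 82) = 159/(229 - 82) = 159/147 = 159*(1/147) = 53/49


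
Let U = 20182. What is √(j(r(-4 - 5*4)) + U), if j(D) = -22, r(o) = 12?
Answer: 24*√35 ≈ 141.99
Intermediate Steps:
√(j(r(-4 - 5*4)) + U) = √(-22 + 20182) = √20160 = 24*√35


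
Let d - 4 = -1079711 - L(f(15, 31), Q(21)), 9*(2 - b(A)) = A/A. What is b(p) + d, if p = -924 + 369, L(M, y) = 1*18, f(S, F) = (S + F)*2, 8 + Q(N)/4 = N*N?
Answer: -9717508/9 ≈ -1.0797e+6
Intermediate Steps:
Q(N) = -32 + 4*N² (Q(N) = -32 + 4*(N*N) = -32 + 4*N²)
f(S, F) = 2*F + 2*S (f(S, F) = (F + S)*2 = 2*F + 2*S)
L(M, y) = 18
p = -555
b(A) = 17/9 (b(A) = 2 - A/(9*A) = 2 - ⅑*1 = 2 - ⅑ = 17/9)
d = -1079725 (d = 4 + (-1079711 - 1*18) = 4 + (-1079711 - 18) = 4 - 1079729 = -1079725)
b(p) + d = 17/9 - 1079725 = -9717508/9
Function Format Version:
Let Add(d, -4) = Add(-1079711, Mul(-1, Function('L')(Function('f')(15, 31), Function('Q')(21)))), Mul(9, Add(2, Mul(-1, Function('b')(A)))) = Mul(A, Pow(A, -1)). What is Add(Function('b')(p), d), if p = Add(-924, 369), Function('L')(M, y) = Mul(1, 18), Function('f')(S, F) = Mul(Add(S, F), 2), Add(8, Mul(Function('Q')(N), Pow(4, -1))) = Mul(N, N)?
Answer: Rational(-9717508, 9) ≈ -1.0797e+6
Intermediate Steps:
Function('Q')(N) = Add(-32, Mul(4, Pow(N, 2))) (Function('Q')(N) = Add(-32, Mul(4, Mul(N, N))) = Add(-32, Mul(4, Pow(N, 2))))
Function('f')(S, F) = Add(Mul(2, F), Mul(2, S)) (Function('f')(S, F) = Mul(Add(F, S), 2) = Add(Mul(2, F), Mul(2, S)))
Function('L')(M, y) = 18
p = -555
Function('b')(A) = Rational(17, 9) (Function('b')(A) = Add(2, Mul(Rational(-1, 9), Mul(A, Pow(A, -1)))) = Add(2, Mul(Rational(-1, 9), 1)) = Add(2, Rational(-1, 9)) = Rational(17, 9))
d = -1079725 (d = Add(4, Add(-1079711, Mul(-1, 18))) = Add(4, Add(-1079711, -18)) = Add(4, -1079729) = -1079725)
Add(Function('b')(p), d) = Add(Rational(17, 9), -1079725) = Rational(-9717508, 9)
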